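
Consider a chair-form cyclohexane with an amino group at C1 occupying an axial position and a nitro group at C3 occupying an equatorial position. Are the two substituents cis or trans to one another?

C1 and C3 have the same parity, so their axial bonds point in the same direction.
With same-parity carbons, two substituents on the same face are both axial or both equatorial; opposite faces give one of each.
Here the groups are axial/equatorial → opposite face → trans.

trans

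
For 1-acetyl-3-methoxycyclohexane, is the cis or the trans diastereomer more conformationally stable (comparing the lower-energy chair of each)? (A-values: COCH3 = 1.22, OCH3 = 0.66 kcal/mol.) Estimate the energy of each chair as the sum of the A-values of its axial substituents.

cis

At 1,3 positions (parity same): cis → (e,e or a,a); trans → (a,e or e,a).
Best chair for cis: E = 0.00 kcal/mol; best chair for trans: E = 0.66 kcal/mol.
The cis isomer is lower by 0.66 kcal/mol.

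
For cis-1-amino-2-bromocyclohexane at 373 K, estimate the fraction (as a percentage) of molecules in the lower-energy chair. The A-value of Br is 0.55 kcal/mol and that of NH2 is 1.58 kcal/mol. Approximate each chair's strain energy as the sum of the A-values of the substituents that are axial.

C1 and C2 have opposite parity, so for the cis isomer the two substituents are one axial and one equatorial in each chair.
Chair I (bromo axial, amino equatorial): E = 0.55 kcal/mol; chair II (bromo equatorial, amino axial): E = 1.58 kcal/mol.
ΔG = 1.03 kcal/mol between the two chairs.
K = exp(ΔG/RT) with R = 1.987×10⁻³ kcal mol⁻¹ K⁻¹ and T = 373 K gives K ≈ 4.01.
Fraction in the lower-energy chair = K/(K+1) = 80.1%.

80.1%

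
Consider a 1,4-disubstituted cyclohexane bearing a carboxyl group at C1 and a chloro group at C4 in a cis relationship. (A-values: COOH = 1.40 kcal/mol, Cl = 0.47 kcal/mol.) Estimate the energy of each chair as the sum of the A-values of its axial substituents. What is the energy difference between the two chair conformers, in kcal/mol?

0.93 kcal/mol

C1 and C4 have opposite parity, so for the cis isomer the two substituents are one axial and one equatorial in each chair.
Chair I (carboxyl axial, chloro equatorial): E = 1.40 kcal/mol.
Chair II (carboxyl equatorial, chloro axial): E = 0.47 kcal/mol.
ΔE = 1.40 − 0.47 = 0.93 kcal/mol; chair II is more stable.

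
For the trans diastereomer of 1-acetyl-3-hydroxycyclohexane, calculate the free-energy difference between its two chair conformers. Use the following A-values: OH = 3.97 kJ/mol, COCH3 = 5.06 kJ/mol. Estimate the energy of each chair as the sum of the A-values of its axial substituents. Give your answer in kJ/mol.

1.09 kJ/mol

C1 and C3 have the same parity, so for the trans isomer the two substituents are one axial and one equatorial in each chair.
Chair I (hydroxyl axial, acetyl equatorial): E = 3.97 kJ/mol.
Chair II (hydroxyl equatorial, acetyl axial): E = 5.06 kJ/mol.
ΔE = 5.06 − 3.97 = 1.09 kJ/mol; chair I is more stable.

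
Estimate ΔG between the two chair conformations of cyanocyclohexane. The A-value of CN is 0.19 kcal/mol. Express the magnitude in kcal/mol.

A monosubstituted cyclohexane has one chair with the cyano group axial (E = A = 0.19 kcal/mol) and one with it equatorial (E = 0).
ΔE = 0.19 − 0 = 0.19 kcal/mol.

0.19 kcal/mol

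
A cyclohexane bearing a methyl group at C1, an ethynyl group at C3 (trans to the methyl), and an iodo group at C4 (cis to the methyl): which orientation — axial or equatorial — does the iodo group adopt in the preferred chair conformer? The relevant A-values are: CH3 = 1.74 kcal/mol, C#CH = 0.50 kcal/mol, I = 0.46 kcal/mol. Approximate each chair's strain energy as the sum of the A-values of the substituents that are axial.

axial

Chair I (methyl axial, ethynyl equatorial, iodo equatorial): E = 1.74 kcal/mol.
Chair II (methyl equatorial, ethynyl axial, iodo axial): E = 0.96 kcal/mol.
Chair II is the more stable (lower-energy) conformer, and in that chair the iodo group is axial.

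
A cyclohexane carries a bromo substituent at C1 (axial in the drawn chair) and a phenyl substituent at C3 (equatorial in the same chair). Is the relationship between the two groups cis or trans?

C1 and C3 have the same parity, so their axial bonds point in the same direction.
With same-parity carbons, two substituents on the same face are both axial or both equatorial; opposite faces give one of each.
Here the groups are axial/equatorial → opposite face → trans.

trans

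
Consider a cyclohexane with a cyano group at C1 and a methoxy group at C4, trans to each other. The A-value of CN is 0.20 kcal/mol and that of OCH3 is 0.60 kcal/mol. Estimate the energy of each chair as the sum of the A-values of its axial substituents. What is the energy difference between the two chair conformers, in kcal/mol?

C1 and C4 have opposite parity, so for the trans isomer the two substituents are e,e in one chair and a,a in the other.
Chair I (cyano axial, methoxy axial): E = 0.80 kcal/mol.
Chair II (cyano equatorial, methoxy equatorial): E = 0.00 kcal/mol.
ΔE = 0.80 − 0.00 = 0.80 kcal/mol; chair II is more stable.

0.80 kcal/mol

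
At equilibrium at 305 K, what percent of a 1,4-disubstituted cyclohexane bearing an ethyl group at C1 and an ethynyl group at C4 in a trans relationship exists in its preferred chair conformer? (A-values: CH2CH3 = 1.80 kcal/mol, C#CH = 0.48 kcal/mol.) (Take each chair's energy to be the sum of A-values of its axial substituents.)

C1 and C4 have opposite parity, so for the trans isomer the two substituents are e,e in one chair and a,a in the other.
Chair I (ethyl axial, ethynyl axial): E = 2.28 kcal/mol; chair II (ethyl equatorial, ethynyl equatorial): E = 0.00 kcal/mol.
ΔG = 2.28 kcal/mol between the two chairs.
K = exp(ΔG/RT) with R = 1.987×10⁻³ kcal mol⁻¹ K⁻¹ and T = 305 K gives K ≈ 43.
Fraction in the lower-energy chair = K/(K+1) = 97.7%.

97.7%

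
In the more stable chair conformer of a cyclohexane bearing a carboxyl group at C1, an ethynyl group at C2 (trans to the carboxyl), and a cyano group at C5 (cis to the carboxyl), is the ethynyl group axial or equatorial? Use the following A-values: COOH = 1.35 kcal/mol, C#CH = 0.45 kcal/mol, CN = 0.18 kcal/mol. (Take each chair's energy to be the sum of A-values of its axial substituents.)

equatorial

Chair I (carboxyl axial, ethynyl axial, cyano axial): E = 1.98 kcal/mol.
Chair II (carboxyl equatorial, ethynyl equatorial, cyano equatorial): E = 0.00 kcal/mol.
Chair II is the more stable (lower-energy) conformer, and in that chair the ethynyl group is equatorial.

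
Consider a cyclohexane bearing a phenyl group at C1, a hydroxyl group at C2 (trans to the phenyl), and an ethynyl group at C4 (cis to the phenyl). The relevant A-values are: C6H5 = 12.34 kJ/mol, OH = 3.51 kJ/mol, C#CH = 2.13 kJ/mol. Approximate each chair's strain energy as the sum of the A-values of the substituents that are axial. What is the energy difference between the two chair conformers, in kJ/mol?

13.72 kJ/mol

Chair I (phenyl axial, hydroxyl axial, ethynyl equatorial): E = 15.85 kJ/mol.
Chair II (phenyl equatorial, hydroxyl equatorial, ethynyl axial): E = 2.13 kJ/mol.
ΔE = 15.85 − 2.13 = 13.72 kJ/mol; chair II is more stable.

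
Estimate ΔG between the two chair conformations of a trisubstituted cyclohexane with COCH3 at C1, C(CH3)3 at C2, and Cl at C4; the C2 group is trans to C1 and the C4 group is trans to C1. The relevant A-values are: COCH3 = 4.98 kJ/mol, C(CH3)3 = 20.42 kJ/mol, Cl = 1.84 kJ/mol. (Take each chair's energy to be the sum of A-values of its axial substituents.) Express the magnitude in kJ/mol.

27.24 kJ/mol

Chair I (acetyl axial, tert-butyl axial, chloro axial): E = 27.24 kJ/mol.
Chair II (acetyl equatorial, tert-butyl equatorial, chloro equatorial): E = 0.00 kJ/mol.
ΔE = 27.24 − 0.00 = 27.24 kJ/mol; chair II is more stable.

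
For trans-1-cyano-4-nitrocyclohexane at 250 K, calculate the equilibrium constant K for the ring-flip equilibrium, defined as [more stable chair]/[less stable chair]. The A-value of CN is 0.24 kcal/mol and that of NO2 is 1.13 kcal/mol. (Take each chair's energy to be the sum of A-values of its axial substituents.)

K ≈ 15.8

C1 and C4 have opposite parity, so for the trans isomer the two substituents are e,e in one chair and a,a in the other.
Chair I (cyano axial, nitro axial): E = 1.37 kcal/mol; chair II (cyano equatorial, nitro equatorial): E = 0.00 kcal/mol.
ΔG = 1.37 kcal/mol between the two chairs.
K = exp(ΔG/RT) with R = 1.987×10⁻³ kcal mol⁻¹ K⁻¹ and T = 250 K gives K ≈ 15.8.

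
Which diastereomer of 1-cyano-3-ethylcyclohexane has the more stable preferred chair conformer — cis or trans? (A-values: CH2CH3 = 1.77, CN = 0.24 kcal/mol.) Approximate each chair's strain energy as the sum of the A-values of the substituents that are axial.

cis

At 1,3 positions (parity same): cis → (e,e or a,a); trans → (a,e or e,a).
Best chair for cis: E = 0.00 kcal/mol; best chair for trans: E = 0.24 kcal/mol.
The cis isomer is lower by 0.24 kcal/mol.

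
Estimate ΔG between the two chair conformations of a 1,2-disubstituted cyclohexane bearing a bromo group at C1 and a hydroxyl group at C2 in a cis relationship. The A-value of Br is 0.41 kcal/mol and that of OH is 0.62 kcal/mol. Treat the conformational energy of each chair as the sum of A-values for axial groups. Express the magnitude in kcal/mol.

0.21 kcal/mol

C1 and C2 have opposite parity, so for the cis isomer the two substituents are one axial and one equatorial in each chair.
Chair I (bromo axial, hydroxyl equatorial): E = 0.41 kcal/mol.
Chair II (bromo equatorial, hydroxyl axial): E = 0.62 kcal/mol.
ΔE = 0.62 − 0.41 = 0.21 kcal/mol; chair I is more stable.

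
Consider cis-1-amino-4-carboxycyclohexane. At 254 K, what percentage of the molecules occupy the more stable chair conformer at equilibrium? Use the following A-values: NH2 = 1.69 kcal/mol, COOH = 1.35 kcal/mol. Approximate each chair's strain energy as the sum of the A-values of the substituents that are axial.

C1 and C4 have opposite parity, so for the cis isomer the two substituents are one axial and one equatorial in each chair.
Chair I (amino axial, carboxyl equatorial): E = 1.69 kcal/mol; chair II (amino equatorial, carboxyl axial): E = 1.35 kcal/mol.
ΔG = 0.34 kcal/mol between the two chairs.
K = exp(ΔG/RT) with R = 1.987×10⁻³ kcal mol⁻¹ K⁻¹ and T = 254 K gives K ≈ 1.96.
Fraction in the lower-energy chair = K/(K+1) = 66.2%.

66.2%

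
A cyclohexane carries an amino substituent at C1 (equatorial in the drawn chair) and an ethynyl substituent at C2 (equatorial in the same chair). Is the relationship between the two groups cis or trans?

C1 and C2 have opposite parity, so their axial bonds point in opposite directions.
With opposite-parity carbons, two substituents on the same face are one axial and one equatorial; opposite faces give both axial or both equatorial.
Here the groups are equatorial/equatorial → opposite face → trans.

trans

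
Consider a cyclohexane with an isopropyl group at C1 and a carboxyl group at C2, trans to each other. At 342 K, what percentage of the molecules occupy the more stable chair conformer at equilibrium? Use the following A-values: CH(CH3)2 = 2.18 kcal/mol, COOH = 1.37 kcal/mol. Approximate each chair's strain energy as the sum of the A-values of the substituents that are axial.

C1 and C2 have opposite parity, so for the trans isomer the two substituents are e,e in one chair and a,a in the other.
Chair I (isopropyl axial, carboxyl axial): E = 3.55 kcal/mol; chair II (isopropyl equatorial, carboxyl equatorial): E = 0.00 kcal/mol.
ΔG = 3.55 kcal/mol between the two chairs.
K = exp(ΔG/RT) with R = 1.987×10⁻³ kcal mol⁻¹ K⁻¹ and T = 342 K gives K ≈ 186.
Fraction in the lower-energy chair = K/(K+1) = 99.5%.

99.5%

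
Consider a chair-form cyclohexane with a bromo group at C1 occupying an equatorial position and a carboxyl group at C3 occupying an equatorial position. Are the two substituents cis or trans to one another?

C1 and C3 have the same parity, so their axial bonds point in the same direction.
With same-parity carbons, two substituents on the same face are both axial or both equatorial; opposite faces give one of each.
Here the groups are equatorial/equatorial → same face → cis.

cis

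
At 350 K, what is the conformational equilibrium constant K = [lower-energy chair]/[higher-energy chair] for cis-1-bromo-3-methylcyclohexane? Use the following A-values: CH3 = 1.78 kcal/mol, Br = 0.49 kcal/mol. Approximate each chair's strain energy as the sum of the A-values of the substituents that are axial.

K ≈ 26.2

C1 and C3 have the same parity, so for the cis isomer the two substituents are e,e in one chair and a,a in the other.
Chair I (methyl axial, bromo axial): E = 2.27 kcal/mol; chair II (methyl equatorial, bromo equatorial): E = 0.00 kcal/mol.
ΔG = 2.27 kcal/mol between the two chairs.
K = exp(ΔG/RT) with R = 1.987×10⁻³ kcal mol⁻¹ K⁻¹ and T = 350 K gives K ≈ 26.2.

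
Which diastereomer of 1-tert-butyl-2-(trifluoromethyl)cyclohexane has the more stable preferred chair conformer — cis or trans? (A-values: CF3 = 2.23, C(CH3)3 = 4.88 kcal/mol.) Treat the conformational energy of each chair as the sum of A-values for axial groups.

At 1,2 positions (parity opposite): cis → (a,e or e,a); trans → (e,e or a,a).
Best chair for cis: E = 2.23 kcal/mol; best chair for trans: E = 0.00 kcal/mol.
The trans isomer is lower by 2.23 kcal/mol.

trans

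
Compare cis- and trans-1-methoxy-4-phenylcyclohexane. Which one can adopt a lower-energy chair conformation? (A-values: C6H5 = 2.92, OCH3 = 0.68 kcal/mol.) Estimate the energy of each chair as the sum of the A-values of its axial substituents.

At 1,4 positions (parity opposite): cis → (a,e or e,a); trans → (e,e or a,a).
Best chair for cis: E = 0.68 kcal/mol; best chair for trans: E = 0.00 kcal/mol.
The trans isomer is lower by 0.68 kcal/mol.

trans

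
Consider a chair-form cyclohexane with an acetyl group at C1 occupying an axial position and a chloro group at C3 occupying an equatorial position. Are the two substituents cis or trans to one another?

C1 and C3 have the same parity, so their axial bonds point in the same direction.
With same-parity carbons, two substituents on the same face are both axial or both equatorial; opposite faces give one of each.
Here the groups are axial/equatorial → opposite face → trans.

trans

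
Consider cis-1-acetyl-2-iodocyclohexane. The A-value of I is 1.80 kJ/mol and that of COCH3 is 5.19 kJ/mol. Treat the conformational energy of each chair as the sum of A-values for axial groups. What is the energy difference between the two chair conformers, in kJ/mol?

3.39 kJ/mol

C1 and C2 have opposite parity, so for the cis isomer the two substituents are one axial and one equatorial in each chair.
Chair I (iodo axial, acetyl equatorial): E = 1.80 kJ/mol.
Chair II (iodo equatorial, acetyl axial): E = 5.19 kJ/mol.
ΔE = 5.19 − 1.80 = 3.39 kJ/mol; chair I is more stable.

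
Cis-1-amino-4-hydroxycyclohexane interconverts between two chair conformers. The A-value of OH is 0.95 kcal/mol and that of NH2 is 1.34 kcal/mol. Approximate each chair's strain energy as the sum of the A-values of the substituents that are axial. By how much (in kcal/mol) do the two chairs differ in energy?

0.39 kcal/mol

C1 and C4 have opposite parity, so for the cis isomer the two substituents are one axial and one equatorial in each chair.
Chair I (hydroxyl axial, amino equatorial): E = 0.95 kcal/mol.
Chair II (hydroxyl equatorial, amino axial): E = 1.34 kcal/mol.
ΔE = 1.34 − 0.95 = 0.39 kcal/mol; chair I is more stable.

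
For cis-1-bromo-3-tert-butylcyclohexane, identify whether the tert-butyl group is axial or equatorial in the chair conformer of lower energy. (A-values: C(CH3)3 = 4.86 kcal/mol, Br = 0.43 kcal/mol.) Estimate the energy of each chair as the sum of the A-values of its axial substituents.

C1 and C3 have the same parity, so for the cis isomer the two substituents are e,e in one chair and a,a in the other.
Chair I (tert-butyl axial, bromo axial): E = 5.29 kcal/mol.
Chair II (tert-butyl equatorial, bromo equatorial): E = 0.00 kcal/mol.
Chair II is the more stable (lower-energy) conformer, and in that chair the tert-butyl group is equatorial.

equatorial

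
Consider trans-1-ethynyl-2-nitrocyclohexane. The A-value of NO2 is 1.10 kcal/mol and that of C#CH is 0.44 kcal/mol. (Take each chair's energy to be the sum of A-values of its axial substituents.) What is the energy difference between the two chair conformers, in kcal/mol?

C1 and C2 have opposite parity, so for the trans isomer the two substituents are e,e in one chair and a,a in the other.
Chair I (nitro axial, ethynyl axial): E = 1.54 kcal/mol.
Chair II (nitro equatorial, ethynyl equatorial): E = 0.00 kcal/mol.
ΔE = 1.54 − 0.00 = 1.54 kcal/mol; chair II is more stable.

1.54 kcal/mol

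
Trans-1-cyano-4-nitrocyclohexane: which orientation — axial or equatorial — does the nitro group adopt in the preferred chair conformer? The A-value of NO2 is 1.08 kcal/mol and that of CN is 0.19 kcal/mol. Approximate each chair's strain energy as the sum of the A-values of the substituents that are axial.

equatorial

C1 and C4 have opposite parity, so for the trans isomer the two substituents are e,e in one chair and a,a in the other.
Chair I (nitro axial, cyano axial): E = 1.27 kcal/mol.
Chair II (nitro equatorial, cyano equatorial): E = 0.00 kcal/mol.
Chair II is the more stable (lower-energy) conformer, and in that chair the nitro group is equatorial.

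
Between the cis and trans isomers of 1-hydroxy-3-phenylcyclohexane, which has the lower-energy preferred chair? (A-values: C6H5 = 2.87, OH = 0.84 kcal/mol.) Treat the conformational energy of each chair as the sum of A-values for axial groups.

At 1,3 positions (parity same): cis → (e,e or a,a); trans → (a,e or e,a).
Best chair for cis: E = 0.00 kcal/mol; best chair for trans: E = 0.84 kcal/mol.
The cis isomer is lower by 0.84 kcal/mol.

cis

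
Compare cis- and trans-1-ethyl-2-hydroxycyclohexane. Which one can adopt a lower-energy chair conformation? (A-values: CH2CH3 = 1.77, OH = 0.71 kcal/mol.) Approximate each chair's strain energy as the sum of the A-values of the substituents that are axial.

trans

At 1,2 positions (parity opposite): cis → (a,e or e,a); trans → (e,e or a,a).
Best chair for cis: E = 0.71 kcal/mol; best chair for trans: E = 0.00 kcal/mol.
The trans isomer is lower by 0.71 kcal/mol.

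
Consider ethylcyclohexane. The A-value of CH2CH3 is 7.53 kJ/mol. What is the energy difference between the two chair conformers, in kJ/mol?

A monosubstituted cyclohexane has one chair with the ethyl group axial (E = A = 7.53 kJ/mol) and one with it equatorial (E = 0).
ΔE = 7.53 − 0 = 7.53 kJ/mol.

7.53 kJ/mol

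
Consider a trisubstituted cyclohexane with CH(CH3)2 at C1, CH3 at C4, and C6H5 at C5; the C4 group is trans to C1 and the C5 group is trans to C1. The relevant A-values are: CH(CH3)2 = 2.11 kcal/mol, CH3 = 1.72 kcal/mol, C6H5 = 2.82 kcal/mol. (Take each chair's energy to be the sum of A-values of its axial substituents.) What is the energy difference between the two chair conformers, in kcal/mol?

1.01 kcal/mol

Chair I (isopropyl axial, methyl axial, phenyl equatorial): E = 3.83 kcal/mol.
Chair II (isopropyl equatorial, methyl equatorial, phenyl axial): E = 2.82 kcal/mol.
ΔE = 3.83 − 2.82 = 1.01 kcal/mol; chair II is more stable.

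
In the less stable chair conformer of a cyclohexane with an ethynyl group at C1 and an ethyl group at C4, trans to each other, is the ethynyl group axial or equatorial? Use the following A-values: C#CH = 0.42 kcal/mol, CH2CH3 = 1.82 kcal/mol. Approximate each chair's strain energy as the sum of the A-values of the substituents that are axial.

axial

C1 and C4 have opposite parity, so for the trans isomer the two substituents are e,e in one chair and a,a in the other.
Chair I (ethynyl axial, ethyl axial): E = 2.24 kcal/mol.
Chair II (ethynyl equatorial, ethyl equatorial): E = 0.00 kcal/mol.
Chair I is the less stable (higher-energy) conformer, and in that chair the ethynyl group is axial.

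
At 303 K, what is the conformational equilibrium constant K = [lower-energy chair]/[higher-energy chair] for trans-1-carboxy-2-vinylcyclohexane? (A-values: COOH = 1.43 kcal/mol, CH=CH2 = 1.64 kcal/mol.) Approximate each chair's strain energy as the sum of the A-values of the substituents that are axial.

K ≈ 164

C1 and C2 have opposite parity, so for the trans isomer the two substituents are e,e in one chair and a,a in the other.
Chair I (carboxyl axial, vinyl axial): E = 3.07 kcal/mol; chair II (carboxyl equatorial, vinyl equatorial): E = 0.00 kcal/mol.
ΔG = 3.07 kcal/mol between the two chairs.
K = exp(ΔG/RT) with R = 1.987×10⁻³ kcal mol⁻¹ K⁻¹ and T = 303 K gives K ≈ 164.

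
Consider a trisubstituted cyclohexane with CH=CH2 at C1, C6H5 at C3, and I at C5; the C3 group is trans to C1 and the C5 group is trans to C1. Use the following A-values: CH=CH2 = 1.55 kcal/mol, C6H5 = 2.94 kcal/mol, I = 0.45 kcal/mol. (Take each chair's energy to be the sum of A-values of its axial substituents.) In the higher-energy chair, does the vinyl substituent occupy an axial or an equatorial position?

Chair I (vinyl axial, phenyl equatorial, iodo equatorial): E = 1.55 kcal/mol.
Chair II (vinyl equatorial, phenyl axial, iodo axial): E = 3.39 kcal/mol.
Chair II is the less stable (higher-energy) conformer, and in that chair the vinyl group is equatorial.

equatorial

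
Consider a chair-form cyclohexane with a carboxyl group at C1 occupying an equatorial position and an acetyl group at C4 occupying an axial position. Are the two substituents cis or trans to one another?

cis

C1 and C4 have opposite parity, so their axial bonds point in opposite directions.
With opposite-parity carbons, two substituents on the same face are one axial and one equatorial; opposite faces give both axial or both equatorial.
Here the groups are equatorial/axial → same face → cis.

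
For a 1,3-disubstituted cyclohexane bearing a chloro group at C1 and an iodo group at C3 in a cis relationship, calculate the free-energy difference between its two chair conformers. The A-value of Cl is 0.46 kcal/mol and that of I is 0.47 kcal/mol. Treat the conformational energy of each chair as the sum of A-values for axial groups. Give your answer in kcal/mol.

C1 and C3 have the same parity, so for the cis isomer the two substituents are e,e in one chair and a,a in the other.
Chair I (chloro axial, iodo axial): E = 0.93 kcal/mol.
Chair II (chloro equatorial, iodo equatorial): E = 0.00 kcal/mol.
ΔE = 0.93 − 0.00 = 0.93 kcal/mol; chair II is more stable.

0.93 kcal/mol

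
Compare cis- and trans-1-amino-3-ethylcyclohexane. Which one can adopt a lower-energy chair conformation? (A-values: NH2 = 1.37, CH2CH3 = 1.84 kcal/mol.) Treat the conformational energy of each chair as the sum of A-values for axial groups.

cis

At 1,3 positions (parity same): cis → (e,e or a,a); trans → (a,e or e,a).
Best chair for cis: E = 0.00 kcal/mol; best chair for trans: E = 1.37 kcal/mol.
The cis isomer is lower by 1.37 kcal/mol.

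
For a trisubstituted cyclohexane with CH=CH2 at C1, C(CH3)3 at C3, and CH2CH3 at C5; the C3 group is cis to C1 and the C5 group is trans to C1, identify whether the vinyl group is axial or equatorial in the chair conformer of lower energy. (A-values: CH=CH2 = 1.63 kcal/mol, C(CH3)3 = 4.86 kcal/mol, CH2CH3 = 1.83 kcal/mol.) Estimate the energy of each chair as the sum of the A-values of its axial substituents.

Chair I (vinyl axial, tert-butyl axial, ethyl equatorial): E = 6.49 kcal/mol.
Chair II (vinyl equatorial, tert-butyl equatorial, ethyl axial): E = 1.83 kcal/mol.
Chair II is the more stable (lower-energy) conformer, and in that chair the vinyl group is equatorial.

equatorial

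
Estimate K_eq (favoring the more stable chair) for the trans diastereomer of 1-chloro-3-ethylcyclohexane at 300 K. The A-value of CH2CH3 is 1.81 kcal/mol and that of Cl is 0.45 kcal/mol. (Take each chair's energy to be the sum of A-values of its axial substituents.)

K ≈ 9.79

C1 and C3 have the same parity, so for the trans isomer the two substituents are one axial and one equatorial in each chair.
Chair I (ethyl axial, chloro equatorial): E = 1.81 kcal/mol; chair II (ethyl equatorial, chloro axial): E = 0.45 kcal/mol.
ΔG = 1.36 kcal/mol between the two chairs.
K = exp(ΔG/RT) with R = 1.987×10⁻³ kcal mol⁻¹ K⁻¹ and T = 300 K gives K ≈ 9.79.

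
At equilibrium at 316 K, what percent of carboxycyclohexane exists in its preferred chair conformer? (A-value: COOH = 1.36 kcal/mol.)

One chair has the carboxyl group axial (E = 1.36 kcal/mol) and the other has it equatorial (E = 0).
ΔG = 1.36 kcal/mol between the two chairs.
K = exp(ΔG/RT) with R = 1.987×10⁻³ kcal mol⁻¹ K⁻¹ and T = 316 K gives K ≈ 8.72.
Fraction in the lower-energy chair = K/(K+1) = 89.7%.

89.7%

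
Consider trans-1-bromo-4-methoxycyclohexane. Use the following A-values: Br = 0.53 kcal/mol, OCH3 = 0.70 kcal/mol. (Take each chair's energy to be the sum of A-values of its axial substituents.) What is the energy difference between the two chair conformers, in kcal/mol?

C1 and C4 have opposite parity, so for the trans isomer the two substituents are e,e in one chair and a,a in the other.
Chair I (bromo axial, methoxy axial): E = 1.23 kcal/mol.
Chair II (bromo equatorial, methoxy equatorial): E = 0.00 kcal/mol.
ΔE = 1.23 − 0.00 = 1.23 kcal/mol; chair II is more stable.

1.23 kcal/mol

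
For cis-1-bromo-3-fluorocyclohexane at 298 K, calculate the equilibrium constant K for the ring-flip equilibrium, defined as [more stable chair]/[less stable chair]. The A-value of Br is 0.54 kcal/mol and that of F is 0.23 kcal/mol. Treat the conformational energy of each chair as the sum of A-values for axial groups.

K ≈ 3.67

C1 and C3 have the same parity, so for the cis isomer the two substituents are e,e in one chair and a,a in the other.
Chair I (bromo axial, fluoro axial): E = 0.77 kcal/mol; chair II (bromo equatorial, fluoro equatorial): E = 0.00 kcal/mol.
ΔG = 0.77 kcal/mol between the two chairs.
K = exp(ΔG/RT) with R = 1.987×10⁻³ kcal mol⁻¹ K⁻¹ and T = 298 K gives K ≈ 3.67.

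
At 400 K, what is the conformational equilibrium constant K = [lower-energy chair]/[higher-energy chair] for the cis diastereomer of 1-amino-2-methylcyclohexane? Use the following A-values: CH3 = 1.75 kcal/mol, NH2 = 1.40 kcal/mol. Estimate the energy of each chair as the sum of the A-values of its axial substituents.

C1 and C2 have opposite parity, so for the cis isomer the two substituents are one axial and one equatorial in each chair.
Chair I (methyl axial, amino equatorial): E = 1.75 kcal/mol; chair II (methyl equatorial, amino axial): E = 1.40 kcal/mol.
ΔG = 0.35 kcal/mol between the two chairs.
K = exp(ΔG/RT) with R = 1.987×10⁻³ kcal mol⁻¹ K⁻¹ and T = 400 K gives K ≈ 1.55.

K ≈ 1.55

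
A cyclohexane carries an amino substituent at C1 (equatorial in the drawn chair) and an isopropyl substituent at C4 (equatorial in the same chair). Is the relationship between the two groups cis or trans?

C1 and C4 have opposite parity, so their axial bonds point in opposite directions.
With opposite-parity carbons, two substituents on the same face are one axial and one equatorial; opposite faces give both axial or both equatorial.
Here the groups are equatorial/equatorial → opposite face → trans.

trans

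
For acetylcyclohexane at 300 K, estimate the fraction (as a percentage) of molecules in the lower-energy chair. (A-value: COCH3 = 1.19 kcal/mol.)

88.0%

One chair has the acetyl group axial (E = 1.19 kcal/mol) and the other has it equatorial (E = 0).
ΔG = 1.19 kcal/mol between the two chairs.
K = exp(ΔG/RT) with R = 1.987×10⁻³ kcal mol⁻¹ K⁻¹ and T = 300 K gives K ≈ 7.36.
Fraction in the lower-energy chair = K/(K+1) = 88.0%.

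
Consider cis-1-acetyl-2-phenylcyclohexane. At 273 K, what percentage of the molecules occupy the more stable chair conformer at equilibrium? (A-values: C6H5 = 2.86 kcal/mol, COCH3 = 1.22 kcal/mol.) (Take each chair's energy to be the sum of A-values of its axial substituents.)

C1 and C2 have opposite parity, so for the cis isomer the two substituents are one axial and one equatorial in each chair.
Chair I (phenyl axial, acetyl equatorial): E = 2.86 kcal/mol; chair II (phenyl equatorial, acetyl axial): E = 1.22 kcal/mol.
ΔG = 1.64 kcal/mol between the two chairs.
K = exp(ΔG/RT) with R = 1.987×10⁻³ kcal mol⁻¹ K⁻¹ and T = 273 K gives K ≈ 20.6.
Fraction in the lower-energy chair = K/(K+1) = 95.4%.

95.4%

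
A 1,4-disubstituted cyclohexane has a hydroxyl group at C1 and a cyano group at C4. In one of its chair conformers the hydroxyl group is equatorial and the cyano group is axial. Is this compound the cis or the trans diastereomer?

C1 and C4 have opposite parity, so their axial bonds point in opposite directions.
With opposite-parity carbons, two substituents on the same face are one axial and one equatorial; opposite faces give both axial or both equatorial.
Here the groups are equatorial/axial → same face → cis.

cis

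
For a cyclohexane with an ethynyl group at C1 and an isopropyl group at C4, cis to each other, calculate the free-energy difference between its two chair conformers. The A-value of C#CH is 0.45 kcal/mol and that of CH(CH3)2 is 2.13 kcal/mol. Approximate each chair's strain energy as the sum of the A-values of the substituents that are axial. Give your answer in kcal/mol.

C1 and C4 have opposite parity, so for the cis isomer the two substituents are one axial and one equatorial in each chair.
Chair I (ethynyl axial, isopropyl equatorial): E = 0.45 kcal/mol.
Chair II (ethynyl equatorial, isopropyl axial): E = 2.13 kcal/mol.
ΔE = 2.13 − 0.45 = 1.68 kcal/mol; chair I is more stable.

1.68 kcal/mol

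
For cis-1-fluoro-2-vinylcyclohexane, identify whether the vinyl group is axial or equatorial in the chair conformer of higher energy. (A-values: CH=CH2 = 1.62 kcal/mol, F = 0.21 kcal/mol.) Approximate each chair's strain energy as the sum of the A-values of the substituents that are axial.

C1 and C2 have opposite parity, so for the cis isomer the two substituents are one axial and one equatorial in each chair.
Chair I (vinyl axial, fluoro equatorial): E = 1.62 kcal/mol.
Chair II (vinyl equatorial, fluoro axial): E = 0.21 kcal/mol.
Chair I is the less stable (higher-energy) conformer, and in that chair the vinyl group is axial.

axial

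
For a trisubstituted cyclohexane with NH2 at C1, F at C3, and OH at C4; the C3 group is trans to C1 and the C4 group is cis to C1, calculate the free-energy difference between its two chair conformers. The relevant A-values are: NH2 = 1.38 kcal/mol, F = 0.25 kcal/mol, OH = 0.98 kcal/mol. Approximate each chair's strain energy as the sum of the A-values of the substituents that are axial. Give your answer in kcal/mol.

Chair I (amino axial, fluoro equatorial, hydroxyl equatorial): E = 1.38 kcal/mol.
Chair II (amino equatorial, fluoro axial, hydroxyl axial): E = 1.23 kcal/mol.
ΔE = 1.38 − 1.23 = 0.15 kcal/mol; chair II is more stable.

0.15 kcal/mol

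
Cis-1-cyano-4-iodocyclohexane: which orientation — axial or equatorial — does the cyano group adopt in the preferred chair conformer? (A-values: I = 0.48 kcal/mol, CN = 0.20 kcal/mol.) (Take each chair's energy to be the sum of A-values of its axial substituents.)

axial

C1 and C4 have opposite parity, so for the cis isomer the two substituents are one axial and one equatorial in each chair.
Chair I (iodo axial, cyano equatorial): E = 0.48 kcal/mol.
Chair II (iodo equatorial, cyano axial): E = 0.20 kcal/mol.
Chair II is the more stable (lower-energy) conformer, and in that chair the cyano group is axial.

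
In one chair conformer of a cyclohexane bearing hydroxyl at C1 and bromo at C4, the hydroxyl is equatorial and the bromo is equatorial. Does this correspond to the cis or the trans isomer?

trans

C1 and C4 have opposite parity, so their axial bonds point in opposite directions.
With opposite-parity carbons, two substituents on the same face are one axial and one equatorial; opposite faces give both axial or both equatorial.
Here the groups are equatorial/equatorial → opposite face → trans.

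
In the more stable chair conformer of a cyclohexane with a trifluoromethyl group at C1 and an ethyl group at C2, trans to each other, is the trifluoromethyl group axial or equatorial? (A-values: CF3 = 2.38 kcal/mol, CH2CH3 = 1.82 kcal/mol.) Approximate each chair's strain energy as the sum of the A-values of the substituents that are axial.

equatorial

C1 and C2 have opposite parity, so for the trans isomer the two substituents are e,e in one chair and a,a in the other.
Chair I (trifluoromethyl axial, ethyl axial): E = 4.20 kcal/mol.
Chair II (trifluoromethyl equatorial, ethyl equatorial): E = 0.00 kcal/mol.
Chair II is the more stable (lower-energy) conformer, and in that chair the trifluoromethyl group is equatorial.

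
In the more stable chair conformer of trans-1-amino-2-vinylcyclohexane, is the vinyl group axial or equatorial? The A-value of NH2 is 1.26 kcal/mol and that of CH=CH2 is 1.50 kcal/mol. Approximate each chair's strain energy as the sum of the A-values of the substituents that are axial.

C1 and C2 have opposite parity, so for the trans isomer the two substituents are e,e in one chair and a,a in the other.
Chair I (amino axial, vinyl axial): E = 2.76 kcal/mol.
Chair II (amino equatorial, vinyl equatorial): E = 0.00 kcal/mol.
Chair II is the more stable (lower-energy) conformer, and in that chair the vinyl group is equatorial.

equatorial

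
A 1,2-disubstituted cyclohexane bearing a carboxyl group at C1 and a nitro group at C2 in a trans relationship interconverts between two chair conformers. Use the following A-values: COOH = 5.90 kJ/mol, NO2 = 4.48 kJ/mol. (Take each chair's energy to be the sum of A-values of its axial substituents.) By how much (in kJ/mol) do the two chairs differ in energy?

C1 and C2 have opposite parity, so for the trans isomer the two substituents are e,e in one chair and a,a in the other.
Chair I (carboxyl axial, nitro axial): E = 10.38 kJ/mol.
Chair II (carboxyl equatorial, nitro equatorial): E = 0.00 kJ/mol.
ΔE = 10.38 − 0.00 = 10.38 kJ/mol; chair II is more stable.

10.38 kJ/mol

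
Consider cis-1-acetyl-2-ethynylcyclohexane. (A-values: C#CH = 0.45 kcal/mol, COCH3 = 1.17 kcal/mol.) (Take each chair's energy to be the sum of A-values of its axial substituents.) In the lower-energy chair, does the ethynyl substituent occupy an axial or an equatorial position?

axial

C1 and C2 have opposite parity, so for the cis isomer the two substituents are one axial and one equatorial in each chair.
Chair I (ethynyl axial, acetyl equatorial): E = 0.45 kcal/mol.
Chair II (ethynyl equatorial, acetyl axial): E = 1.17 kcal/mol.
Chair I is the more stable (lower-energy) conformer, and in that chair the ethynyl group is axial.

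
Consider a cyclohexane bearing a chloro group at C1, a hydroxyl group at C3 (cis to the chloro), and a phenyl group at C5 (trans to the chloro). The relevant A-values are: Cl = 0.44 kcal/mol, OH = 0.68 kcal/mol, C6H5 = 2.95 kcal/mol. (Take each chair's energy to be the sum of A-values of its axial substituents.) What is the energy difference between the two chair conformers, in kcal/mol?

1.83 kcal/mol

Chair I (chloro axial, hydroxyl axial, phenyl equatorial): E = 1.12 kcal/mol.
Chair II (chloro equatorial, hydroxyl equatorial, phenyl axial): E = 2.95 kcal/mol.
ΔE = 2.95 − 1.12 = 1.83 kcal/mol; chair I is more stable.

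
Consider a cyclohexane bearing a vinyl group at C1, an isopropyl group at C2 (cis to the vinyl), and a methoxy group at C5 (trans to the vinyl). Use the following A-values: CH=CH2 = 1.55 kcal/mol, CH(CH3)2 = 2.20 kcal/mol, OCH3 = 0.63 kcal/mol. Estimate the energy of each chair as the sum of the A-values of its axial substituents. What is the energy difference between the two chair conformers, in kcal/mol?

Chair I (vinyl axial, isopropyl equatorial, methoxy equatorial): E = 1.55 kcal/mol.
Chair II (vinyl equatorial, isopropyl axial, methoxy axial): E = 2.83 kcal/mol.
ΔE = 2.83 − 1.55 = 1.28 kcal/mol; chair I is more stable.

1.28 kcal/mol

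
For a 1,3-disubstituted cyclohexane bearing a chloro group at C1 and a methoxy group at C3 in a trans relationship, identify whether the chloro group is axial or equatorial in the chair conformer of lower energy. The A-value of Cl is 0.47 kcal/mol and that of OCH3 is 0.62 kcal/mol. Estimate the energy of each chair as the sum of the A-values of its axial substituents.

C1 and C3 have the same parity, so for the trans isomer the two substituents are one axial and one equatorial in each chair.
Chair I (chloro axial, methoxy equatorial): E = 0.47 kcal/mol.
Chair II (chloro equatorial, methoxy axial): E = 0.62 kcal/mol.
Chair I is the more stable (lower-energy) conformer, and in that chair the chloro group is axial.

axial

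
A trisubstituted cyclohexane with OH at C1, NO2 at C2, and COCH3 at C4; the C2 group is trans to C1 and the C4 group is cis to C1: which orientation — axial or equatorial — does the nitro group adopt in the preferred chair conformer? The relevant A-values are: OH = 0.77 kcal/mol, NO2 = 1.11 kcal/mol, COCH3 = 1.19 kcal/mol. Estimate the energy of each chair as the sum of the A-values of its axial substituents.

Chair I (hydroxyl axial, nitro axial, acetyl equatorial): E = 1.88 kcal/mol.
Chair II (hydroxyl equatorial, nitro equatorial, acetyl axial): E = 1.19 kcal/mol.
Chair II is the more stable (lower-energy) conformer, and in that chair the nitro group is equatorial.

equatorial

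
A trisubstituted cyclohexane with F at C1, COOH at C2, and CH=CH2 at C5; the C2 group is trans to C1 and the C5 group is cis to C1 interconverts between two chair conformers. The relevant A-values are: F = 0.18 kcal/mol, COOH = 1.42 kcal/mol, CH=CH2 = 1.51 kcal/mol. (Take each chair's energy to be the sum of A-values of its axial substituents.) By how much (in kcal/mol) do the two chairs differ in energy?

Chair I (fluoro axial, carboxyl axial, vinyl axial): E = 3.11 kcal/mol.
Chair II (fluoro equatorial, carboxyl equatorial, vinyl equatorial): E = 0.00 kcal/mol.
ΔE = 3.11 − 0.00 = 3.11 kcal/mol; chair II is more stable.

3.11 kcal/mol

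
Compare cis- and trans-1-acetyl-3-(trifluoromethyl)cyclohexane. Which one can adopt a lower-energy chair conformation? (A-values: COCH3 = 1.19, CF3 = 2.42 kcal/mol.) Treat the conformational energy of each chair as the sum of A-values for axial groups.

cis

At 1,3 positions (parity same): cis → (e,e or a,a); trans → (a,e or e,a).
Best chair for cis: E = 0.00 kcal/mol; best chair for trans: E = 1.19 kcal/mol.
The cis isomer is lower by 1.19 kcal/mol.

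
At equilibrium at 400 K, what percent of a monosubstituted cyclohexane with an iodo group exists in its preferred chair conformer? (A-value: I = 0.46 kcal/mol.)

One chair has the iodo group axial (E = 0.46 kcal/mol) and the other has it equatorial (E = 0).
ΔG = 0.46 kcal/mol between the two chairs.
K = exp(ΔG/RT) with R = 1.987×10⁻³ kcal mol⁻¹ K⁻¹ and T = 400 K gives K ≈ 1.78.
Fraction in the lower-energy chair = K/(K+1) = 64.1%.

64.1%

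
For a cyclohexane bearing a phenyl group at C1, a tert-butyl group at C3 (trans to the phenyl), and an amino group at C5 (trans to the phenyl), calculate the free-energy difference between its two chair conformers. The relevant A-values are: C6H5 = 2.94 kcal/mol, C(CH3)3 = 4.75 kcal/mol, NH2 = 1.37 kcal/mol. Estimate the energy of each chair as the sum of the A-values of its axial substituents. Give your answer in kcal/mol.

3.18 kcal/mol

Chair I (phenyl axial, tert-butyl equatorial, amino equatorial): E = 2.94 kcal/mol.
Chair II (phenyl equatorial, tert-butyl axial, amino axial): E = 6.12 kcal/mol.
ΔE = 6.12 − 2.94 = 3.18 kcal/mol; chair I is more stable.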